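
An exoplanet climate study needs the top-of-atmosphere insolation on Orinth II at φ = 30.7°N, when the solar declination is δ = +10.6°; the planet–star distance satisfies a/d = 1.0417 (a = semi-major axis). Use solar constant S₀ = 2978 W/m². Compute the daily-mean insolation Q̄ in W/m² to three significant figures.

cos H₀ = −tan(+30.7°) tan(+10.600°) = -0.1111, H₀ = 1.6821 rad.
Bracket: H₀ sin φ sin δ + cos φ cos δ sin H₀ = 1.6821×0.51054×0.18395 + 0.85985×0.98294×0.99381 = 0.157972 + 0.839949 = 0.997921.
Inverse-square distance factor (a/d)² = 1.0417² = 1.085139.
Q̄ = (S₀/π) × 1.085139 × [bracket] = (2978/π) × 1.085139 × 0.997921 = 1026 W/m².

Q̄ ≈ 1.03e+03 W/m²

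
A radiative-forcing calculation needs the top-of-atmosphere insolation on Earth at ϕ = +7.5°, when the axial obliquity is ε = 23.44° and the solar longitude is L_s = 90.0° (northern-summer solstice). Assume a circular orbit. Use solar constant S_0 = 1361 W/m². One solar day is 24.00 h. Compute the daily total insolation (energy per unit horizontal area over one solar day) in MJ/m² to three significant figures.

37.2 MJ/m²

Solar declination: sin δ = sin ε · sin L_s = sin 23.44° × sin 90.0° = 0.39779, so δ = +23.440°.
cos h₀ = −tan(+7.5°) tan(+23.440°) = -0.0571, h₀ = 1.6279 rad.
Bracket: h₀ sin ϕ sin δ + cos ϕ cos δ sin h₀ = 1.6279×0.13053×0.39779 + 0.99144×0.91748×0.99837 = 0.084526 + 0.908144 = 0.992670.
Q̄ = (S_0/π) × [bracket] = (1361/π) × 0.992670 = 430.04 W/m².
Daily total = Q̄ × 24.00 h × 3600 s/h = 430.04 × 24.00 × 3600 / 10⁶ = 37.16 MJ/m².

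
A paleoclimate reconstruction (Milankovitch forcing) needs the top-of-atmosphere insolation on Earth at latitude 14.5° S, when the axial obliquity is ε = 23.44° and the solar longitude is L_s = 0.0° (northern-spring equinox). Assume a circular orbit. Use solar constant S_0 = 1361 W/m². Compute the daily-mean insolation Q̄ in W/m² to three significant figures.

Solar declination: sin δ = sin ε · sin L_s = sin 23.44° × sin 0.0° = 0.00000, so δ = +0.000°.
cos h₀ = −tan(-14.5°) tan(+0.000°) = 0.0000, h₀ = 1.5708 rad.
Bracket: h₀ sin ϕ sin δ + cos ϕ cos δ sin h₀ = 1.5708×-0.25038×0.00000 + 0.96815×1.00000×1.00000 = -0.000000 + 0.968150 = 0.968150.
Q̄ = (S_0/π) × [bracket] = (1361/π) × 0.968150 = 419.4 W/m².

Q̄ ≈ 419 W/m²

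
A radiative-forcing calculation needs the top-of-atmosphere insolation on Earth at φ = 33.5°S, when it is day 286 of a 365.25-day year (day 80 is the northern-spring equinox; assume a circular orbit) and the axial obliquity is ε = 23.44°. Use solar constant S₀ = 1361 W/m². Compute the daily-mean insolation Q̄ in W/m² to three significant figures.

Solar longitude: λ_s = 360° × (286 − 80)/365.25 = 203.039°.
sin δ = sin 23.44° × sin 203.039° = -0.15568, so δ = -8.956°.
cos H₀ = −tan(-33.5°) tan(-8.956°) = -0.1043, H₀ = 1.6753 rad.
Bracket: H₀ sin φ sin δ + cos φ cos δ sin H₀ = 1.6753×-0.55194×-0.15568 + 0.83389×0.98781×0.99454 = 0.143952 + 0.819227 = 0.963179.
Q̄ = (S₀/π) × [bracket] = (1361/π) × 0.963179 = 417.3 W/m².

Q̄ ≈ 417 W/m²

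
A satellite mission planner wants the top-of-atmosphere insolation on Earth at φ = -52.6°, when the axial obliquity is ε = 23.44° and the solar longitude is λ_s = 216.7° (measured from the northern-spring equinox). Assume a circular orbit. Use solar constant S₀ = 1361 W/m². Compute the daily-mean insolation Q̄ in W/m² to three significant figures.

Solar declination: sin δ = sin ε · sin λ_s = sin 23.44° × sin 216.7° = -0.23773, so δ = -13.753°.
cos H₀ = −tan(-52.6°) tan(-13.753°) = -0.3201, H₀ = 1.8966 rad.
Bracket: H₀ sin φ sin δ + cos φ cos δ sin H₀ = 1.8966×-0.79441×-0.23773 + 0.60738×0.97133×0.94738 = 0.358183 + 0.558922 = 0.917105.
Q̄ = (S₀/π) × [bracket] = (1361/π) × 0.917105 = 397.3 W/m².

Q̄ ≈ 397 W/m²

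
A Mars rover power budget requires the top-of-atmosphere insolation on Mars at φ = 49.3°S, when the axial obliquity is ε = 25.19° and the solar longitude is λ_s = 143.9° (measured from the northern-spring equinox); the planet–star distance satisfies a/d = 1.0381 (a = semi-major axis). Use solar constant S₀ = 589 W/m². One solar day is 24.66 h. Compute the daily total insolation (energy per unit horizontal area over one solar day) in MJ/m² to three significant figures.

Solar declination: sin δ = sin ε · sin λ_s = sin 25.19° × sin 143.9° = 0.25077, so δ = +14.523°.
cos H₀ = −tan(-49.3°) tan(+14.523°) = 0.3012, H₀ = 1.2649 rad.
Bracket: H₀ sin φ sin δ + cos φ cos δ sin H₀ = 1.2649×-0.75813×0.25077 + 0.65210×0.96805×0.95357 = -0.240478 + 0.601956 = 0.361478.
Inverse-square distance factor (a/d)² = 1.0381² = 1.077652.
Q̄ = (S₀/π) × 1.077652 × [bracket] = (589/π) × 1.077652 × 0.361478 = 73.034 W/m².
Daily total = Q̄ × 24.66 h × 3600 s/h = 73.034 × 24.66 × 3600 / 10⁶ = 6.484 MJ/m².

6.48 MJ/m²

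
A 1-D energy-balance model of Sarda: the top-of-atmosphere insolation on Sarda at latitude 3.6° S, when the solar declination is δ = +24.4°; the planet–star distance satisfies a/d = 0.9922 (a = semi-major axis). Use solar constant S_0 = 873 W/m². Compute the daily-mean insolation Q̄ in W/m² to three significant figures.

cos h₀ = −tan(-3.6°) tan(+24.400°) = 0.0285, h₀ = 1.5423 rad.
Bracket: h₀ sin ϕ sin δ + cos ϕ cos δ sin h₀ = 1.5423×-0.06279×0.41310 + 0.99803×0.91068×0.99959 = -0.040005 + 0.908513 = 0.868508.
Inverse-square distance factor (a/d)² = 0.9922² = 0.984461.
Q̄ = (S_0/π) × 0.984461 × [bracket] = (873/π) × 0.984461 × 0.868508 = 237.6 W/m².

Q̄ ≈ 238 W/m²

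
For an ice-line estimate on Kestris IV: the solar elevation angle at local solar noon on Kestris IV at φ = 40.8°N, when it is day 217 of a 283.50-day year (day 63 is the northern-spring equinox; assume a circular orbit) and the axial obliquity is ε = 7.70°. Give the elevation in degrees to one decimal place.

47.1°

Solar longitude: λ_s = 360° × (217 − 63)/283.50 = 195.556°.
sin δ = sin 7.70° × sin 195.556° = -0.03593, so δ = -2.059°.
At local noon the hour angle is zero, so the zenith angle equals |φ − δ| = |+40.8° − (-2.059°)| = 42.859°.
Elevation = 90° − 42.859° = 47.1°.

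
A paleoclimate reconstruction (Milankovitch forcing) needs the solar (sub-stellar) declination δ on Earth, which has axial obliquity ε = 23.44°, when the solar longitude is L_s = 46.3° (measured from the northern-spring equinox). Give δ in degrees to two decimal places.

δ = +16.71°

sin δ = sin ε · sin L_s = sin 23.44° × sin 46.3° = 0.287588.
δ = arcsin(0.287588) = +16.71°.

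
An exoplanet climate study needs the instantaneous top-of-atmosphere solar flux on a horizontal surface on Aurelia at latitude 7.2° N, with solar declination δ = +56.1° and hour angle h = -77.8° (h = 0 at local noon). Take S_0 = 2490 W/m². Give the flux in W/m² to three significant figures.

cos θ_z = sin ϕ sin δ + cos ϕ cos δ cos h = 0.104028 + 0.116936 = 0.220964.
Flux = S_0 · cos θ_z = 2490 × 0.220964 = 550.2 W/m².

550 W/m²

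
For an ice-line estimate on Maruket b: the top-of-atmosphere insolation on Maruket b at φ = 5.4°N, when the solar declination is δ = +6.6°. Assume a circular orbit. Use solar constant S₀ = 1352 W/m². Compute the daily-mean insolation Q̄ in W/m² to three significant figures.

cos H₀ = −tan(+5.4°) tan(+6.600°) = -0.0109, H₀ = 1.5817 rad.
Bracket: H₀ sin φ sin δ + cos φ cos δ sin H₀ = 1.5817×0.09411×0.11494 + 0.99556×0.99337×0.99994 = 0.017109 + 0.988900 = 1.006009.
Q̄ = (S₀/π) × [bracket] = (1352/π) × 1.006009 = 432.9 W/m².

Q̄ ≈ 433 W/m²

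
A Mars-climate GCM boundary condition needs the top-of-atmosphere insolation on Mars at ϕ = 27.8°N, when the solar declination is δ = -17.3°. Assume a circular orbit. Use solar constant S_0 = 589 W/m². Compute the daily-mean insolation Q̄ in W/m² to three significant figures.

Q̄ ≈ 120 W/m²

cos h₀ = −tan(+27.8°) tan(-17.300°) = 0.1642, h₀ = 1.4058 rad.
Bracket: h₀ sin ϕ sin δ + cos ϕ cos δ sin h₀ = 1.4058×0.46639×-0.29737 + 0.88458×0.95476×0.98642 = -0.194971 + 0.833092 = 0.638121.
Q̄ = (S_0/π) × [bracket] = (589/π) × 0.638121 = 119.6 W/m².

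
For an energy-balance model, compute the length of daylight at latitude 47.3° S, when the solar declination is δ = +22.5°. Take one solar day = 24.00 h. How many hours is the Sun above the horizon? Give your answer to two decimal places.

8.44 h

cos H₀ = −tan φ · tan δ = −tan(-47.3°) × tan(+22.500°) = 0.4489, so H₀ = 1.1053 rad = 63.33°.
Daylight = 2H₀/(2π) × 24.00 h = (1.1053/π) × 24.00 = 8.44 h.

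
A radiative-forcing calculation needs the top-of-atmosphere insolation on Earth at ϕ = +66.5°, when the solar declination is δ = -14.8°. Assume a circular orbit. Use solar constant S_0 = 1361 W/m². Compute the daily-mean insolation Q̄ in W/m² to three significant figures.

cos h₀ = −tan(+66.5°) tan(-14.800°) = 0.6076, h₀ = 0.9177 rad.
Bracket: h₀ sin ϕ sin δ + cos ϕ cos δ sin h₀ = 0.9177×0.91706×-0.25545 + 0.39875×0.96682×0.79421 = -0.214983 + 0.306183 = 0.091200.
Q̄ = (S_0/π) × [bracket] = (1361/π) × 0.091200 = 39.51 W/m².

Q̄ ≈ 39.5 W/m²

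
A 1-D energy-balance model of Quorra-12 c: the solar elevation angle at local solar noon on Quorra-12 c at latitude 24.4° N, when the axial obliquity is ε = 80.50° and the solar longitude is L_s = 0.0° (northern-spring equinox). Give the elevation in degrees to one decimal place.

Solar declination: sin δ = sin ε · sin L_s = sin 80.50° × sin 0.0° = 0.00000, so δ = +0.000°.
At local noon the hour angle is zero, so the zenith angle equals |ϕ − δ| = |+24.4° − (+0.000°)| = 24.400°.
Elevation = 90° − 24.400° = 65.6°.

65.6°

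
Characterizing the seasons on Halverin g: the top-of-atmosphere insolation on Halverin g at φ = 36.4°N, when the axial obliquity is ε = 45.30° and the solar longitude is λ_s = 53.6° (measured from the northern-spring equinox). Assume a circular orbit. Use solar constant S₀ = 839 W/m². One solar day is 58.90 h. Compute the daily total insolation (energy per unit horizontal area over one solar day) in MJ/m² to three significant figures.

Solar declination: sin δ = sin ε · sin λ_s = sin 45.30° × sin 53.6° = 0.57212, so δ = +34.898°.
cos H₀ = −tan(+36.4°) tan(+34.898°) = -0.5143, H₀ = 2.1110 rad.
Bracket: H₀ sin φ sin δ + cos φ cos δ sin H₀ = 2.1110×0.59342×0.57212 + 0.80489×0.82017×0.85762 = 0.716700 + 0.566155 = 1.282855.
Q̄ = (S₀/π) × [bracket] = (839/π) × 1.282855 = 342.60 W/m².
Daily total = Q̄ × 58.90 h × 3600 s/h = 342.60 × 58.90 × 3600 / 10⁶ = 72.64 MJ/m².

72.6 MJ/m²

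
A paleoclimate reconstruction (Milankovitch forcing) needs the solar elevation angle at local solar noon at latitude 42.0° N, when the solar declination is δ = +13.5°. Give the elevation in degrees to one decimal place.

At local noon the hour angle is zero, so the zenith angle equals |φ − δ| = |+42.0° − (+13.500°)| = 28.500°.
Elevation = 90° − 28.500° = 61.5°.

61.5°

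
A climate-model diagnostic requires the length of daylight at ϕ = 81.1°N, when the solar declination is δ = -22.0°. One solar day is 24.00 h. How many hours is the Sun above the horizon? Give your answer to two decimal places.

0.00 h

cos h₀ = −tan ϕ · tan δ = 2.5801 ≥ 1, so the Sun never rises (polar night) and h₀ = 0.
Daylight = 2h₀/(2π) × 24.00 h = (0.0000/π) × 24.00 = 0.00 h.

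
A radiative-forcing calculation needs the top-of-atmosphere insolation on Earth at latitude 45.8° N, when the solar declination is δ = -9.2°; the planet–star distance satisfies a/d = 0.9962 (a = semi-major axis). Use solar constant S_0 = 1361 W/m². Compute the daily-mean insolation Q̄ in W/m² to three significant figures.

cos h₀ = −tan(+45.8°) tan(-9.200°) = 0.1666, h₀ = 1.4035 rad.
Bracket: h₀ sin ϕ sin δ + cos ϕ cos δ sin h₀ = 1.4035×0.71691×-0.15988 + 0.69717×0.98714×0.98603 = -0.160869 + 0.678590 = 0.517721.
Inverse-square distance factor (a/d)² = 0.9962² = 0.992414.
Q̄ = (S_0/π) × 0.992414 × [bracket] = (1361/π) × 0.992414 × 0.517721 = 222.6 W/m².

Q̄ ≈ 223 W/m²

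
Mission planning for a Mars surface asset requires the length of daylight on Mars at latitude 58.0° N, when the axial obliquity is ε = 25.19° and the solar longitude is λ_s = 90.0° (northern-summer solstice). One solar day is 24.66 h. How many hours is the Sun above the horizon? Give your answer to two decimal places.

Solar declination: sin δ = sin ε · sin λ_s = sin 25.19° × sin 90.0° = 0.42562, so δ = +25.190°.
cos H₀ = −tan φ · tan δ = −tan(+58.0°) × tan(+25.190°) = -0.7527, so H₀ = 2.4230 rad = 138.83°.
Daylight = 2H₀/(2π) × 24.66 h = (2.4230/π) × 24.66 = 19.02 h.

19.02 h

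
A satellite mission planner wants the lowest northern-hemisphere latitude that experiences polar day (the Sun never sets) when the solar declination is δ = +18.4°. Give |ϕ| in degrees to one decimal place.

|ϕ| = 71.6°

Polar day requires cos h₀ = −tan ϕ tan δ ≤ −1, i.e. tan ϕ tan δ ≥ 1.
The boundary is |tan ϕ| · |tan δ| = 1, so |ϕ| = 90° − |δ| = 90° − 18.4° = 71.6° in the northern hemisphere.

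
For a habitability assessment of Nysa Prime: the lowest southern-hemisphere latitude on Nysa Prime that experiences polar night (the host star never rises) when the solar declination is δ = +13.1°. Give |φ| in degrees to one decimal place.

Polar night requires cos H₀ = −tan φ tan δ ≥ 1, i.e. tan φ tan δ ≤ −1.
The boundary is |tan φ| · |tan δ| = 1, so |φ| = 90° − |δ| = 90° − 13.1° = 76.9° in the southern hemisphere.

|φ| = 76.9°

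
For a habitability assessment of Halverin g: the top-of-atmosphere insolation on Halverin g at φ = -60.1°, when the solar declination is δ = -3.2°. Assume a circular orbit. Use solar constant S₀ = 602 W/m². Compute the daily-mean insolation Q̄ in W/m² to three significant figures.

Q̄ ≈ 110 W/m²

cos H₀ = −tan(-60.1°) tan(-3.200°) = -0.0972, H₀ = 1.6682 rad.
Bracket: H₀ sin φ sin δ + cos φ cos δ sin H₀ = 1.6682×-0.86690×-0.05582 + 0.49849×0.99844×0.99526 = 0.080725 + 0.495353 = 0.576078.
Q̄ = (S₀/π) × [bracket] = (602/π) × 0.576078 = 110.4 W/m².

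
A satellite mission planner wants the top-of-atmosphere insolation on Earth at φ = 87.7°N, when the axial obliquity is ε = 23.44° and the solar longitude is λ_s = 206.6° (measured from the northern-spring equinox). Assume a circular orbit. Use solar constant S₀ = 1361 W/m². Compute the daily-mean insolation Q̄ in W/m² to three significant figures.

Solar declination: sin δ = sin ε · sin λ_s = sin 23.44° × sin 206.6° = -0.17811, so δ = -10.260°.
cos H₀ = −tan(+87.7°) tan(-10.260°) = 4.5067 ≥ 1 ⇒ polar night, H₀ = 0 and Q̄ = 0.

Q̄ ≈ 0.00 W/m²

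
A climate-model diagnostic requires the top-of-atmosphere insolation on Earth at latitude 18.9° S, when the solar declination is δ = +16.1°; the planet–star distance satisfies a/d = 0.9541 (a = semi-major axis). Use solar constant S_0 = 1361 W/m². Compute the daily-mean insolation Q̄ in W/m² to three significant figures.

cos h₀ = −tan(-18.9°) tan(+16.100°) = 0.0988, h₀ = 1.4718 rad.
Bracket: h₀ sin ϕ sin δ + cos ϕ cos δ sin h₀ = 1.4718×-0.32392×0.27731 + 0.94609×0.96078×0.99511 = -0.132206 + 0.904539 = 0.772333.
Inverse-square distance factor (a/d)² = 0.9541² = 0.910307.
Q̄ = (S_0/π) × 0.910307 × [bracket] = (1361/π) × 0.910307 × 0.772333 = 304.6 W/m².

Q̄ ≈ 305 W/m²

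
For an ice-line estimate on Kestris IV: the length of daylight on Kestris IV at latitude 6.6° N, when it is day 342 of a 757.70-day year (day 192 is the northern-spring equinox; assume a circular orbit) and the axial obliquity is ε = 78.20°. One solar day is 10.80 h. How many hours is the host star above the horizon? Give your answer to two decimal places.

6.40 h

Solar longitude: L_s = 360° × (342 − 192)/757.70 = 71.268°.
sin δ = sin 78.20° × sin 71.268° = 0.92702, so δ = +67.975°.
cos h₀ = −tan ϕ · tan δ = −tan(+6.6°) × tan(+67.975°) = -0.2860, so h₀ = 1.8609 rad = 106.62°.
Daylight = 2h₀/(2π) × 10.80 h = (1.8609/π) × 10.80 = 6.40 h.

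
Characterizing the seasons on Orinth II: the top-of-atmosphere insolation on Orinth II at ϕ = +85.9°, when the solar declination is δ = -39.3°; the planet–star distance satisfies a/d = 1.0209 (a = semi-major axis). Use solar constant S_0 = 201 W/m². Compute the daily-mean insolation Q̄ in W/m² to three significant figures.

cos h₀ = −tan(+85.9°) tan(-39.300°) = 11.4185 ≥ 1 ⇒ polar night, h₀ = 0 and Q̄ = 0.
Inverse-square distance factor (a/d)² = 1.0209² = 1.042237.

Q̄ ≈ 0.00 W/m²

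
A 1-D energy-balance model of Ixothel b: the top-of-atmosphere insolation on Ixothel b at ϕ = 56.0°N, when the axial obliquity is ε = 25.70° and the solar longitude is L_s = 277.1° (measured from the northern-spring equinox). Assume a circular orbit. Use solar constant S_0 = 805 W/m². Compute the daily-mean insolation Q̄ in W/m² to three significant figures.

Q̄ ≈ 19.7 W/m²

Solar declination: sin δ = sin ε · sin L_s = sin 25.70° × sin 277.1° = -0.43033, so δ = -25.489°.
cos h₀ = −tan(+56.0°) tan(-25.489°) = 0.7068, h₀ = 0.7858 rad.
Bracket: h₀ sin ϕ sin δ + cos ϕ cos δ sin h₀ = 0.7858×0.82904×-0.43033 + 0.55919×0.90267×0.70743 = -0.280343 + 0.357085 = 0.076742.
Q̄ = (S_0/π) × [bracket] = (805/π) × 0.076742 = 19.66 W/m².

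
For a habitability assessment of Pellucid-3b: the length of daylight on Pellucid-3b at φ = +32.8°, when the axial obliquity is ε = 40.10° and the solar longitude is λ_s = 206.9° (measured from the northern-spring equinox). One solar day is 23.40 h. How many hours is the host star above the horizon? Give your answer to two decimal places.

Solar declination: sin δ = sin ε · sin λ_s = sin 40.10° × sin 206.9° = -0.29142, so δ = -16.943°.
cos H₀ = −tan φ · tan δ = −tan(+32.8°) × tan(-16.943°) = 0.1963, so H₀ = 1.3732 rad = 78.68°.
Daylight = 2H₀/(2π) × 23.40 h = (1.3732/π) × 23.40 = 10.23 h.

10.23 h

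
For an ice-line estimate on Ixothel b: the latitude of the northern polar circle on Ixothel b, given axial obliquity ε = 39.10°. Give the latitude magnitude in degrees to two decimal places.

50.90°

The polar circle is the lowest latitude that experiences at least one full rotation of continuous daylight at the northern-summer solstice; it lies at |φ| = 90° − ε = 90° − 39.10° = 50.90°.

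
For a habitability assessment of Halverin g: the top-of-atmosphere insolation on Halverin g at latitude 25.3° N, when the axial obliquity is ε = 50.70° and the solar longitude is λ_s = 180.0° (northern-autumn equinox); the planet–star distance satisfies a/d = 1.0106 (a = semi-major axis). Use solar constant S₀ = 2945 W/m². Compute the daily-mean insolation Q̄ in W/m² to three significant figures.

Q̄ ≈ 866 W/m²

Solar declination: sin δ = sin ε · sin λ_s = sin 50.70° × sin 180.0° = 0.00000, so δ = +0.000°.
cos H₀ = −tan(+25.3°) tan(+0.000°) = -0.0000, H₀ = 1.5708 rad.
Bracket: H₀ sin φ sin δ + cos φ cos δ sin H₀ = 1.5708×0.42736×0.00000 + 0.90408×1.00000×1.00000 = 0.000000 + 0.904080 = 0.904080.
Inverse-square distance factor (a/d)² = 1.0106² = 1.021312.
Q̄ = (S₀/π) × 1.021312 × [bracket] = (2945/π) × 1.021312 × 0.904080 = 865.6 W/m².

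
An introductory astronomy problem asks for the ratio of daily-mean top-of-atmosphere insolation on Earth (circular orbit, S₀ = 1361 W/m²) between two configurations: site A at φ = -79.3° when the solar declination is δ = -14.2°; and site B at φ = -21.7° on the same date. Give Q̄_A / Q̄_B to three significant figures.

Q̄_A / Q̄_B ≈ 0.723

— Configuration A (φ=-79.3°):
cos H₀ = −tan(-79.3°) tan(-14.200°) = -1.3392 ≤ −1 ⇒ polar day, H₀ = π.
Bracket: H₀ sin φ sin δ + cos φ cos δ sin H₀ = 3.1416×-0.98261×-0.24531 + 0.18567×0.96945×0.00000 = 0.757264 + 0.000000 = 0.757264.
Q̄ = (S₀/π) × [bracket] = (1361/π) × 0.757264 = 328.06 W/m².
— Configuration B (φ=-21.7°):
cos H₀ = −tan(-21.7°) tan(-14.200°) = -0.1007, H₀ = 1.6717 rad.
Bracket: H₀ sin φ sin δ + cos φ cos δ sin H₀ = 1.6717×-0.36975×-0.24531 + 0.92913×0.96945×0.99492 = 0.151629 + 0.896169 = 1.047798.
Q̄ = (S₀/π) × [bracket] = (1361/π) × 1.047798 = 453.93 W/m².
Ratio Q̄_A / Q̄_B = 328.06 / 453.93 = 0.7227.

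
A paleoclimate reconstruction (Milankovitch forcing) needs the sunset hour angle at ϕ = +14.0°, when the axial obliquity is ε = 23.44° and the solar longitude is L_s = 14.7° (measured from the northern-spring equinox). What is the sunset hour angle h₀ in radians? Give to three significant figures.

Solar declination: sin δ = sin ε · sin L_s = sin 23.44° × sin 14.7° = 0.10094, so δ = +5.793°.
cos h₀ = −tan ϕ · tan δ = −tan(+14.0°) × tan(+5.793°) = -0.0253, so h₀ = 1.5961 rad = 91.45°.

h₀ = 1.60 rad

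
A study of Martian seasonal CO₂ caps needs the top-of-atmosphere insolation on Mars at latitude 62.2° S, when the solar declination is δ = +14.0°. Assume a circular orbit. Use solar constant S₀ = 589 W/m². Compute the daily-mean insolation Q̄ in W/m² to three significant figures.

cos H₀ = −tan(-62.2°) tan(+14.000°) = 0.4729, H₀ = 1.0782 rad.
Bracket: H₀ sin φ sin δ + cos φ cos δ sin H₀ = 1.0782×-0.88458×0.24192 + 0.46639×0.97030×0.88112 = -0.230732 + 0.398740 = 0.168008.
Q̄ = (S₀/π) × [bracket] = (589/π) × 0.168008 = 31.50 W/m².

Q̄ ≈ 31.5 W/m²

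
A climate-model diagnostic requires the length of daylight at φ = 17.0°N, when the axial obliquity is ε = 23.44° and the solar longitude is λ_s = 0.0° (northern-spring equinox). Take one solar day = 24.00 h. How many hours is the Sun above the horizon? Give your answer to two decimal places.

12.00 h

Solar declination: sin δ = sin ε · sin λ_s = sin 23.44° × sin 0.0° = 0.00000, so δ = +0.000°.
cos H₀ = −tan φ · tan δ = −tan(+17.0°) × tan(+0.000°) = -0.0000, so H₀ = 1.5708 rad = 90.00°.
Daylight = 2H₀/(2π) × 24.00 h = (1.5708/π) × 24.00 = 12.00 h.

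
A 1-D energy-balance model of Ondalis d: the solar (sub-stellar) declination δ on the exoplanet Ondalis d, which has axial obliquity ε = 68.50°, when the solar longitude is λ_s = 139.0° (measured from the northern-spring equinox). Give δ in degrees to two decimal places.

δ = +37.62°

sin δ = sin ε · sin λ_s = sin 68.50° × sin 139.0° = 0.610409.
δ = arcsin(0.610409) = +37.62°.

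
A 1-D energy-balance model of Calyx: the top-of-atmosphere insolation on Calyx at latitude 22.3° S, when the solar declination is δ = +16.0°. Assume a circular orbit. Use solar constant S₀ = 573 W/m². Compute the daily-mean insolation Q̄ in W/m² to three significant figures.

cos H₀ = −tan(-22.3°) tan(+16.000°) = 0.1176, H₀ = 1.4529 rad.
Bracket: H₀ sin φ sin δ + cos φ cos δ sin H₀ = 1.4529×-0.37946×0.27564 + 0.92521×0.96126×0.99306 = -0.151965 + 0.883195 = 0.731230.
Q̄ = (S₀/π) × [bracket] = (573/π) × 0.731230 = 133.4 W/m².

Q̄ ≈ 133 W/m²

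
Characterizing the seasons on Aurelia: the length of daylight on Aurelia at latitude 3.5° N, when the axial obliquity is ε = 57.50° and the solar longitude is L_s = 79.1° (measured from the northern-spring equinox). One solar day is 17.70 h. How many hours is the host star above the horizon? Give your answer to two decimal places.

Solar declination: sin δ = sin ε · sin L_s = sin 57.50° × sin 79.1° = 0.82818, so δ = +55.912°.
cos h₀ = −tan ϕ · tan δ = −tan(+3.5°) × tan(+55.912°) = -0.0904, so h₀ = 1.6613 rad = 95.19°.
Daylight = 2h₀/(2π) × 17.70 h = (1.6613/π) × 17.70 = 9.36 h.

9.36 h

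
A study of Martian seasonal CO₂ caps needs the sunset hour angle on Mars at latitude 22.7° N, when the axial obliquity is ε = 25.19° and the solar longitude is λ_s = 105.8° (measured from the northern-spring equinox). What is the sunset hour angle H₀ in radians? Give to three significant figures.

H₀ = 1.76 rad

Solar declination: sin δ = sin ε · sin λ_s = sin 25.19° × sin 105.8° = 0.40954, so δ = +24.176°.
cos H₀ = −tan φ · tan δ = −tan(+22.7°) × tan(+24.176°) = -0.1878, so H₀ = 1.7597 rad = 100.82°.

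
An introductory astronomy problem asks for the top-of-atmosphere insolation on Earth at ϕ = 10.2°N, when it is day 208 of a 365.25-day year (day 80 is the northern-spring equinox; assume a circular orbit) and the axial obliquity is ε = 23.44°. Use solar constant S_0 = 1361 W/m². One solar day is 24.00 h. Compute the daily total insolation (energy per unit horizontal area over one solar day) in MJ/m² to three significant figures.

Solar longitude: L_s = 360° × (208 − 80)/365.25 = 126.160°.
sin δ = sin 23.44° × sin 126.160° = 0.32116, so δ = +18.733°.
cos h₀ = −tan(+10.2°) tan(+18.733°) = -0.0610, h₀ = 1.6319 rad.
Bracket: h₀ sin ϕ sin δ + cos ϕ cos δ sin h₀ = 1.6319×0.17708×0.32116 + 0.98420×0.94702×0.99814 = 0.092808 + 0.930323 = 1.023131.
Q̄ = (S_0/π) × [bracket] = (1361/π) × 1.023131 = 443.24 W/m².
Daily total = Q̄ × 24.00 h × 3600 s/h = 443.24 × 24.00 × 3600 / 10⁶ = 38.30 MJ/m².

38.3 MJ/m²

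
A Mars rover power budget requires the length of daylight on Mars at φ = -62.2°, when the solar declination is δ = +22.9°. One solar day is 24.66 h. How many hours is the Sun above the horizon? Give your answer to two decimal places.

5.04 h

cos H₀ = −tan φ · tan δ = −tan(-62.2°) × tan(+22.900°) = 0.8012, so H₀ = 0.6415 rad = 36.76°.
Daylight = 2H₀/(2π) × 24.66 h = (0.6415/π) × 24.66 = 5.04 h.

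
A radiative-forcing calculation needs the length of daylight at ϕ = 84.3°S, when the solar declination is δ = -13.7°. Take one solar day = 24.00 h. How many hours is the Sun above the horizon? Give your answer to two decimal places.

Sunrise equation: cos h₀ = −tan ϕ · tan δ = -2.4423 ≤ −1, so the Sun never sets (polar day) and h₀ = π.
Daylight = 2h₀/(2π) × 24.00 h = (3.1416/π) × 24.00 = 24.00 h.

24.00 h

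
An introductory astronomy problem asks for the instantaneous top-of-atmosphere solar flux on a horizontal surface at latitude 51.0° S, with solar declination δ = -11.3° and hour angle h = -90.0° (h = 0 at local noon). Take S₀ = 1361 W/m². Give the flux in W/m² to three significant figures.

207 W/m²

cos θ_z = sin φ sin δ + cos φ cos δ cos h = 0.152279 + 0.000000 = 0.152279.
Flux = S₀ · cos θ_z = 1361 × 0.152279 = 207.3 W/m².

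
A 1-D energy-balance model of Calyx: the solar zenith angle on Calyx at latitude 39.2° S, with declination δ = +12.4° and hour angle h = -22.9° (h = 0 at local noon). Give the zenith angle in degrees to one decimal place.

θ_z = 55.8°

cos θ_z = sin ϕ sin δ + cos ϕ cos δ cos h = -0.135719 + 0.697215 = 0.561496.
θ_z = arccos(0.561496) = 55.8°.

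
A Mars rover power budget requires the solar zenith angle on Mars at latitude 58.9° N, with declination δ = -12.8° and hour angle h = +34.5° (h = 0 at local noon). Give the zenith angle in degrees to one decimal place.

θ_z = 77.0°

cos θ_z = sin φ sin δ + cos φ cos δ cos h = -0.189705 + 0.415110 = 0.225405.
θ_z = arccos(0.225405) = 77.0°.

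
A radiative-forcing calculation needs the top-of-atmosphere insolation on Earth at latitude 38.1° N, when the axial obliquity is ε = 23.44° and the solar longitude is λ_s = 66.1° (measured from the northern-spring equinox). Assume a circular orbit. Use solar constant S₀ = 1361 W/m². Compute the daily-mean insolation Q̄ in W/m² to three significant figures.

Q̄ ≈ 485 W/m²

Solar declination: sin δ = sin ε · sin λ_s = sin 23.44° × sin 66.1° = 0.36368, so δ = +21.326°.
cos H₀ = −tan(+38.1°) tan(+21.326°) = -0.3061, H₀ = 1.8819 rad.
Bracket: H₀ sin φ sin δ + cos φ cos δ sin H₀ = 1.8819×0.61704×0.36368 + 0.78694×0.93152×0.95199 = 0.422308 + 0.697857 = 1.120165.
Q̄ = (S₀/π) × [bracket] = (1361/π) × 1.120165 = 485.3 W/m².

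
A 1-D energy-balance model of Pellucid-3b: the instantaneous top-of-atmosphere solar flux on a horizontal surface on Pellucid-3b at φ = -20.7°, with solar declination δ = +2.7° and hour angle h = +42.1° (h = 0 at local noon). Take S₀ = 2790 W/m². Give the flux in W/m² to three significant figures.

1.89e+03 W/m²

cos θ_z = sin φ sin δ + cos φ cos δ cos h = -0.016651 + 0.693306 = 0.676655.
Flux = S₀ · cos θ_z = 2790 × 0.676655 = 1888 W/m².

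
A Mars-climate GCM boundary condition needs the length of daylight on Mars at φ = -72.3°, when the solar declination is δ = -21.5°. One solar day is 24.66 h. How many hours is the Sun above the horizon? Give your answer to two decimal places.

Sunrise equation: cos H₀ = −tan φ · tan δ = -1.2343 ≤ −1, so the Sun never sets (polar day) and H₀ = π.
Daylight = 2H₀/(2π) × 24.66 h = (3.1416/π) × 24.66 = 24.66 h.

24.66 h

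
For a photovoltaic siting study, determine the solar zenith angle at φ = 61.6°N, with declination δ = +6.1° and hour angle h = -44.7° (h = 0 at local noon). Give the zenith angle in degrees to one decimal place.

θ_z = 64.6°

cos θ_z = sin φ sin δ + cos φ cos δ cos h = 0.093475 + 0.336159 = 0.429634.
θ_z = arccos(0.429634) = 64.6°.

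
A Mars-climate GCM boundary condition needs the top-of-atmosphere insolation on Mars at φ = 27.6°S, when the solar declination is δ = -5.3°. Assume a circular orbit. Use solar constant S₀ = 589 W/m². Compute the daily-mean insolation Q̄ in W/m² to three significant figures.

Q̄ ≈ 178 W/m²

cos H₀ = −tan(-27.6°) tan(-5.300°) = -0.0485, H₀ = 1.6193 rad.
Bracket: H₀ sin φ sin δ + cos φ cos δ sin H₀ = 1.6193×-0.46330×-0.09237 + 0.88620×0.99572×0.99882 = 0.069298 + 0.881366 = 0.950664.
Q̄ = (S₀/π) × [bracket] = (589/π) × 0.950664 = 178.2 W/m².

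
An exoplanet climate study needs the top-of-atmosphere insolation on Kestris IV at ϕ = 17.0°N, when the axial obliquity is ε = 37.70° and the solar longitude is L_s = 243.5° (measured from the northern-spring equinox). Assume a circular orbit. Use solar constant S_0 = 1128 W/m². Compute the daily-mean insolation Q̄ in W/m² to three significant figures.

Q̄ ≈ 203 W/m²

Solar declination: sin δ = sin ε · sin L_s = sin 37.70° × sin 243.5° = -0.54728, so δ = -33.180°.
cos h₀ = −tan(+17.0°) tan(-33.180°) = 0.1999, h₀ = 1.3695 rad.
Bracket: h₀ sin ϕ sin δ + cos ϕ cos δ sin h₀ = 1.3695×0.29237×-0.54728 + 0.95630×0.83695×0.97981 = -0.219131 + 0.784216 = 0.565085.
Q̄ = (S_0/π) × [bracket] = (1128/π) × 0.565085 = 202.9 W/m².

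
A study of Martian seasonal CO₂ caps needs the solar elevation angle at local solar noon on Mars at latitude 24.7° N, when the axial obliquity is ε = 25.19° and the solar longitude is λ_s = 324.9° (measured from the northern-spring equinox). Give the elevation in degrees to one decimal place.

Solar declination: sin δ = sin ε · sin λ_s = sin 25.19° × sin 324.9° = -0.24473, so δ = -14.166°.
At local noon the hour angle is zero, so the zenith angle equals |φ − δ| = |+24.7° − (-14.166°)| = 38.866°.
Elevation = 90° − 38.866° = 51.1°.

51.1°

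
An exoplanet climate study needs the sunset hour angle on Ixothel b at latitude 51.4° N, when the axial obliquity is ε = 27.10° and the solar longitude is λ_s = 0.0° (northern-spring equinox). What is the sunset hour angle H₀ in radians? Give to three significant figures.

H₀ = 1.57 rad

Solar declination: sin δ = sin ε · sin λ_s = sin 27.10° × sin 0.0° = 0.00000, so δ = +0.000°.
cos H₀ = −tan φ · tan δ = −tan(+51.4°) × tan(+0.000°) = -0.0000, so H₀ = 1.5708 rad = 90.00°.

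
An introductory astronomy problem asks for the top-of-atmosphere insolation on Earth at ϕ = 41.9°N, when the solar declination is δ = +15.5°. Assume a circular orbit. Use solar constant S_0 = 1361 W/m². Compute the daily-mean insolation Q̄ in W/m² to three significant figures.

Q̄ ≈ 442 W/m²

cos h₀ = −tan(+41.9°) tan(+15.500°) = -0.2488, h₀ = 1.8223 rad.
Bracket: h₀ sin ϕ sin δ + cos ϕ cos δ sin h₀ = 1.8223×0.66783×0.26724 + 0.74431×0.96363×0.96855 = 0.325228 + 0.694682 = 1.019910.
Q̄ = (S_0/π) × [bracket] = (1361/π) × 1.019910 = 441.8 W/m².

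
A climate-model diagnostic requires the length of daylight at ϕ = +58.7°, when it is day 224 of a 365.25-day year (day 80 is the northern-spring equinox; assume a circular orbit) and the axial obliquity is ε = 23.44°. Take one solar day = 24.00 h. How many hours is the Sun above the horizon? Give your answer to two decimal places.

15.28 h

Solar longitude: L_s = 360° × (224 − 80)/365.25 = 141.930°.
sin δ = sin 23.44° × sin 141.930° = 0.24528, so δ = +14.199°.
cos h₀ = −tan ϕ · tan δ = −tan(+58.7°) × tan(+14.199°) = -0.4161, so h₀ = 2.0000 rad = 114.59°.
Daylight = 2h₀/(2π) × 24.00 h = (2.0000/π) × 24.00 = 15.28 h.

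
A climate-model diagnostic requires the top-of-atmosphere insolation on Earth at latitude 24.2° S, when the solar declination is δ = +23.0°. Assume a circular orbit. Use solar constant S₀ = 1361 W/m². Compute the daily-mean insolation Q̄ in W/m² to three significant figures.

cos H₀ = −tan(-24.2°) tan(+23.000°) = 0.1908, H₀ = 1.3789 rad.
Bracket: H₀ sin φ sin δ + cos φ cos δ sin H₀ = 1.3789×-0.40992×0.39073 + 0.91212×0.92050×0.98164 = -0.220856 + 0.824191 = 0.603335.
Q̄ = (S₀/π) × [bracket] = (1361/π) × 0.603335 = 261.4 W/m².

Q̄ ≈ 261 W/m²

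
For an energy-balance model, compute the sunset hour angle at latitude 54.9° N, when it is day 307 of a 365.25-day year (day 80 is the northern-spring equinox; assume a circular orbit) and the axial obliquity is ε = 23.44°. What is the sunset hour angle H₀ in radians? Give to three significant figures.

Solar longitude: λ_s = 360° × (307 − 80)/365.25 = 223.737°.
sin δ = sin 23.44° × sin 223.737° = -0.27501, so δ = -15.963°.
cos H₀ = −tan φ · tan δ = −tan(+54.9°) × tan(-15.963°) = 0.4070, so H₀ = 1.1516 rad = 65.98°.

H₀ = 1.15 rad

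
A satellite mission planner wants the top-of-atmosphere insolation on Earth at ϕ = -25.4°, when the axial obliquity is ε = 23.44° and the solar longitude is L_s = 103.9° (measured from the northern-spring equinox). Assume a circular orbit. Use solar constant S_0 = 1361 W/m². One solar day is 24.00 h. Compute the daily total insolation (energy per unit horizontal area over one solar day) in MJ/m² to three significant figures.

Solar declination: sin δ = sin ε · sin L_s = sin 23.44° × sin 103.9° = 0.38614, so δ = +22.715°.
cos h₀ = −tan(-25.4°) tan(+22.715°) = 0.1988, h₀ = 1.3707 rad.
Bracket: h₀ sin ϕ sin δ + cos ϕ cos δ sin h₀ = 1.3707×-0.42894×0.38614 + 0.90334×0.92244×0.98005 = -0.227030 + 0.816653 = 0.589623.
Q̄ = (S_0/π) × [bracket] = (1361/π) × 0.589623 = 255.44 W/m².
Daily total = Q̄ × 24.00 h × 3600 s/h = 255.44 × 24.00 × 3600 / 10⁶ = 22.07 MJ/m².

22.1 MJ/m²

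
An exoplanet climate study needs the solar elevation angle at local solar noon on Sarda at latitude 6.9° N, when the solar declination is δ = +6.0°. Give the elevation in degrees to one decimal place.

At local noon the hour angle is zero, so the zenith angle equals |φ − δ| = |+6.9° − (+6.000°)| = 0.900°.
Elevation = 90° − 0.900° = 89.1°.

89.1°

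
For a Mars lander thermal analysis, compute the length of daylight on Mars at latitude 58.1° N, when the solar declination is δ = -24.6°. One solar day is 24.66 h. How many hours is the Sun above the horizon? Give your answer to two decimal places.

5.84 h

cos h₀ = −tan ϕ · tan δ = −tan(+58.1°) × tan(-24.600°) = 0.7355, so h₀ = 0.7443 rad = 42.65°.
Daylight = 2h₀/(2π) × 24.66 h = (0.7443/π) × 24.66 = 5.84 h.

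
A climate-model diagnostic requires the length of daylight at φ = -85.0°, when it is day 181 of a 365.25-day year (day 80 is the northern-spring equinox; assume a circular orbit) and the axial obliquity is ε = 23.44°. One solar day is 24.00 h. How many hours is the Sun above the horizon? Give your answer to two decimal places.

0.00 h

Solar longitude: λ_s = 360° × (181 − 80)/365.25 = 99.548°.
sin δ = sin 23.44° × sin 99.548° = 0.39228, so δ = +23.096°.
cos H₀ = −tan φ · tan δ = 4.8745 ≥ 1, so the Sun never rises (polar night) and H₀ = 0.
Daylight = 2H₀/(2π) × 24.00 h = (0.0000/π) × 24.00 = 0.00 h.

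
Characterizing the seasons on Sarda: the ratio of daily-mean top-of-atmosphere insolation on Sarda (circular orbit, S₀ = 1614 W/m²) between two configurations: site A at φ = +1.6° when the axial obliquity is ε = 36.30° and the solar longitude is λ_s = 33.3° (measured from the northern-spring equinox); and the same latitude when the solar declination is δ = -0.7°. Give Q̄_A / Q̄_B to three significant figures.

Q̄_A / Q̄_B ≈ 0.961

— Configuration A (φ=+1.6°):
Solar declination: sin δ = sin ε · sin λ_s = sin 36.30° × sin 33.3° = 0.32503, so δ = +18.967°.
cos H₀ = −tan(+1.6°) tan(+18.967°) = -0.0096, H₀ = 1.5804 rad.
Bracket: H₀ sin φ sin δ + cos φ cos δ sin H₀ = 1.5804×0.02792×0.32503 + 0.99961×0.94570×0.99995 = 0.014342 + 0.945284 = 0.959626.
Q̄ = (S₀/π) × [bracket] = (1614/π) × 0.959626 = 493.01 W/m².
— Configuration B (φ=+1.6°):
cos H₀ = −tan(+1.6°) tan(-0.700°) = 0.0003, H₀ = 1.5705 rad.
Bracket: H₀ sin φ sin δ + cos φ cos δ sin H₀ = 1.5705×0.02792×-0.01222 + 0.99961×0.99993×1.00000 = -0.000536 + 0.999540 = 0.999004.
Q̄ = (S₀/π) × [bracket] = (1614/π) × 0.999004 = 513.24 W/m².
Ratio Q̄_A / Q̄_B = 493.01 / 513.24 = 0.9606.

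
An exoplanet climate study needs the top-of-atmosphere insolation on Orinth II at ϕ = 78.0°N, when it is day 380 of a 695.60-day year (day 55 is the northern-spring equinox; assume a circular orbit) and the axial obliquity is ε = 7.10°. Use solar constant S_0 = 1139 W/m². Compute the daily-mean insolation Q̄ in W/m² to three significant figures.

Q̄ ≈ 90.0 W/m²

Solar longitude: L_s = 360° × (380 − 55)/695.60 = 168.200°.
sin δ = sin 7.10° × sin 168.200° = 0.02528, so δ = +1.448°.
cos h₀ = −tan(+78.0°) tan(+1.448°) = -0.1190, h₀ = 1.6900 rad.
Bracket: h₀ sin ϕ sin δ + cos ϕ cos δ sin h₀ = 1.6900×0.97815×0.02528 + 0.20791×0.99968×0.99290 = 0.041790 + 0.206368 = 0.248158.
Q̄ = (S_0/π) × [bracket] = (1139/π) × 0.248158 = 89.97 W/m².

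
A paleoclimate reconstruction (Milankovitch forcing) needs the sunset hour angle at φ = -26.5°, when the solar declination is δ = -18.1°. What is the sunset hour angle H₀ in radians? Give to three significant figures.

H₀ = 1.73 rad

cos H₀ = −tan φ · tan δ = −tan(-26.5°) × tan(-18.100°) = -0.1630, so H₀ = 1.7345 rad = 99.38°.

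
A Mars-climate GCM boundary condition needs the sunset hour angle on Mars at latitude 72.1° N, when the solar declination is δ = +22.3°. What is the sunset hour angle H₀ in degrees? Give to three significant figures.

H₀ = 180°

Sunrise equation: cos H₀ = −tan φ · tan δ = -1.2698 ≤ −1, so the Sun never sets (polar day) and H₀ = π.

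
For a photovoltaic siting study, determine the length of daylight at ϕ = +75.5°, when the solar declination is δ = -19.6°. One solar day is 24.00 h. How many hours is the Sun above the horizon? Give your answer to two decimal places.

0.00 h

cos h₀ = −tan ϕ · tan δ = 1.3769 ≥ 1, so the Sun never rises (polar night) and h₀ = 0.
Daylight = 2h₀/(2π) × 24.00 h = (0.0000/π) × 24.00 = 0.00 h.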